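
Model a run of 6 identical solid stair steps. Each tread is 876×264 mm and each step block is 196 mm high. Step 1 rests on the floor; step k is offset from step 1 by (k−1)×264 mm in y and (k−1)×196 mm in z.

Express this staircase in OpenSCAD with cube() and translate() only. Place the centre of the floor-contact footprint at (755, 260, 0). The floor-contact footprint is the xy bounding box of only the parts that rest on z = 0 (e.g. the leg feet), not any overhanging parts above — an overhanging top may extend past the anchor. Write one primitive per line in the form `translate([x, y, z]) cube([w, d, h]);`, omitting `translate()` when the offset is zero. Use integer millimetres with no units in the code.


translate([317, 128, 0]) cube([876, 264, 196]);
translate([317, 392, 196]) cube([876, 264, 196]);
translate([317, 656, 392]) cube([876, 264, 196]);
translate([317, 920, 588]) cube([876, 264, 196]);
translate([317, 1184, 784]) cube([876, 264, 196]);
translate([317, 1448, 980]) cube([876, 264, 196]);


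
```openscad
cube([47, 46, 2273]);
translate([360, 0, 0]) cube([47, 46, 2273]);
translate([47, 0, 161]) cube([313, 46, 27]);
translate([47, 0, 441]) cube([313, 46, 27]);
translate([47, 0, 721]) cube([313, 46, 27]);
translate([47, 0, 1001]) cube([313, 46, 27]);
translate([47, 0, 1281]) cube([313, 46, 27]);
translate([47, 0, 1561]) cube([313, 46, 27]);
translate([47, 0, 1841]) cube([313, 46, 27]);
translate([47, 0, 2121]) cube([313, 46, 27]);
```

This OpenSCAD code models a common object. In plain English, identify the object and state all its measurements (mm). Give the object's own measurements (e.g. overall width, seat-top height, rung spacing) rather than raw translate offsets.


A straight ladder. Two 47×46 mm vertical rails, 2273 mm tall, stand 407 mm apart (outside-to-outside) with their front faces coplanar on the −y side. 8 rungs, each 46 mm deep and 27 mm tall, span between the inner faces of the rails, front faces flush with the rails. The lowest rung's underside is at z = 161 mm and rungs are spaced 280 mm apart (underside to underside).


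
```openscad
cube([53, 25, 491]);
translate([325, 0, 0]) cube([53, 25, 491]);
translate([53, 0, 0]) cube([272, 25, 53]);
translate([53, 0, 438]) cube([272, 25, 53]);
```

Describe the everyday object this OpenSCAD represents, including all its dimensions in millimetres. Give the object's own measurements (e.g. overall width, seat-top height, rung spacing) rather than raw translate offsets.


A rectangular picture frame lying in the x–z plane (depth along y). The opening is 272 mm wide (x) by 385 mm tall (z), surrounded by a border 53 mm wide on all four sides. The frame is 25 mm deep and is made of two full-height vertical stiles with two horizontal rails fitted between them.


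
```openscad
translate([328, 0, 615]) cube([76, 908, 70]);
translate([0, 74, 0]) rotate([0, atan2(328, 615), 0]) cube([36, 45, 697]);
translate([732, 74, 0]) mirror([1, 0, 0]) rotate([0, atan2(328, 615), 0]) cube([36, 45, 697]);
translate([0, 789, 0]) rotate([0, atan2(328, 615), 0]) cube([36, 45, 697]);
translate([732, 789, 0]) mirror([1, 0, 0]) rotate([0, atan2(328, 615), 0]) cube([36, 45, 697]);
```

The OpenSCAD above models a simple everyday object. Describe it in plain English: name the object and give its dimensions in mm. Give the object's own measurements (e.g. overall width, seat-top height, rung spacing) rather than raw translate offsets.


A sawhorse. A 76×908×70 mm beam (x, y, z) sits on two A-frame leg pairs. Each pair is two raked legs of 36×45 mm section (45 mm along y) splaying symmetrically in x. Each leg rises 615 mm vertically over 328 mm of horizontal reach and is 697 mm long along its own axis. Every leg's outer bottom edge rests on the floor and its outer top edge meets a bottom edge of the beam — the left legs (tilting toward +x) meet the beam's −x bottom edge, the right legs (their mirror images, tilting toward −x) meet its +x bottom edge — so the leg tops tuck under the beam, the beam's underside is 615 mm above the floor, and the feet are 732 mm apart outside-to-outside with the beam centred between them. The two leg pairs are set in 74 mm from either end of the beam.


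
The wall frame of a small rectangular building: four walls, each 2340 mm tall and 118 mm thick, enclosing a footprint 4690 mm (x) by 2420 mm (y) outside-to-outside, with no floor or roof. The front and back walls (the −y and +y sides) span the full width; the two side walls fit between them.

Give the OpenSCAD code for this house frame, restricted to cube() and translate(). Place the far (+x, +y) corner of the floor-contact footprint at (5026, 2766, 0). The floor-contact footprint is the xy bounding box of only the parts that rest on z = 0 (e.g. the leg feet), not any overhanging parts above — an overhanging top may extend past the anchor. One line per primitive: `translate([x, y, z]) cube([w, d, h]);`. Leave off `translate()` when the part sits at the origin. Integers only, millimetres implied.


translate([336, 346, 0]) cube([4690, 118, 2340]);
translate([336, 2648, 0]) cube([4690, 118, 2340]);
translate([336, 464, 0]) cube([118, 2184, 2340]);
translate([4908, 464, 0]) cube([118, 2184, 2340]);


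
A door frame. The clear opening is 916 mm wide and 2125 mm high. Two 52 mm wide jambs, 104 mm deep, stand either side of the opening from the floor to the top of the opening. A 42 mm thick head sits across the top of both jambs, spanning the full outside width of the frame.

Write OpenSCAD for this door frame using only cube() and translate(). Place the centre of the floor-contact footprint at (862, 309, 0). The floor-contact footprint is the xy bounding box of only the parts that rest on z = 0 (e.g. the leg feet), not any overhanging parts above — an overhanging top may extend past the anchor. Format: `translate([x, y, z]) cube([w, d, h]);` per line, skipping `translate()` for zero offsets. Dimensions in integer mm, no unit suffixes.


translate([352, 257, 0]) cube([52, 104, 2125]);
translate([1320, 257, 0]) cube([52, 104, 2125]);
translate([352, 257, 2125]) cube([1020, 104, 42]);


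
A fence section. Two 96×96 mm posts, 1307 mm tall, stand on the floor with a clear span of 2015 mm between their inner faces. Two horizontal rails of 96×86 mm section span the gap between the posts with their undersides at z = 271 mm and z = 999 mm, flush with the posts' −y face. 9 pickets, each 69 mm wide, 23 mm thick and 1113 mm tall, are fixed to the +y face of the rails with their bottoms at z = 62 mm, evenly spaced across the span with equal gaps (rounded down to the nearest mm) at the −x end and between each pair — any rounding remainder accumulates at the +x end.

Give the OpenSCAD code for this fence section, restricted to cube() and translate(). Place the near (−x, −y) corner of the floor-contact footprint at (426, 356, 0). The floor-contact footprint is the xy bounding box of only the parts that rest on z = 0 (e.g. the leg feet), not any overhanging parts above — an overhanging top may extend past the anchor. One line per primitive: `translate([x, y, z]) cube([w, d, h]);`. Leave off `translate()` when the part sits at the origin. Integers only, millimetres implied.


translate([426, 356, 0]) cube([96, 96, 1307]);
translate([2537, 356, 0]) cube([96, 96, 1307]);
translate([522, 356, 271]) cube([2015, 96, 86]);
translate([522, 356, 999]) cube([2015, 96, 86]);
translate([661, 452, 62]) cube([69, 23, 1113]);
translate([869, 452, 62]) cube([69, 23, 1113]);
translate([1077, 452, 62]) cube([69, 23, 1113]);
translate([1285, 452, 62]) cube([69, 23, 1113]);
translate([1493, 452, 62]) cube([69, 23, 1113]);
translate([1701, 452, 62]) cube([69, 23, 1113]);
translate([1909, 452, 62]) cube([69, 23, 1113]);
translate([2117, 452, 62]) cube([69, 23, 1113]);
translate([2325, 452, 62]) cube([69, 23, 1113]);


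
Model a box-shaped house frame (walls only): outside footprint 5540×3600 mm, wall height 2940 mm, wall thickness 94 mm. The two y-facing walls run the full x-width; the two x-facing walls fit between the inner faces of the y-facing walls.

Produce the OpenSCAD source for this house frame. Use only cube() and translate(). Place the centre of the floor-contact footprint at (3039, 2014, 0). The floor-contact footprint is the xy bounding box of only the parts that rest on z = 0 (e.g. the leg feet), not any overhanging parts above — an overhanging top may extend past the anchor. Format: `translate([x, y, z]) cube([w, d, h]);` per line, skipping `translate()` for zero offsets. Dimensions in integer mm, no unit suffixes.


translate([269, 214, 0]) cube([5540, 94, 2940]);
translate([269, 3720, 0]) cube([5540, 94, 2940]);
translate([269, 308, 0]) cube([94, 3412, 2940]);
translate([5715, 308, 0]) cube([94, 3412, 2940]);


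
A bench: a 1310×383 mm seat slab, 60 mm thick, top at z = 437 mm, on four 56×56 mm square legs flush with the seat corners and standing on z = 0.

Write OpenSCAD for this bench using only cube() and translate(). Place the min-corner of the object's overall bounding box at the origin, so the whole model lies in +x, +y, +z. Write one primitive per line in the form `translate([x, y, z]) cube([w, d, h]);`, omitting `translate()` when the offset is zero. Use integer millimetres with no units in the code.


translate([0, 0, 377]) cube([1310, 383, 60]);
cube([56, 56, 377]);
translate([0, 327, 0]) cube([56, 56, 377]);
translate([1254, 0, 0]) cube([56, 56, 377]);
translate([1254, 327, 0]) cube([56, 56, 377]);


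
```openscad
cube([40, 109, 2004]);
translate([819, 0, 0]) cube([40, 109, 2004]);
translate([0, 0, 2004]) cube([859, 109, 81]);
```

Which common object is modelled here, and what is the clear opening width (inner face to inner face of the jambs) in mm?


A door frame. The clear opening width is 779 mm.

Two 2004 mm tall posts with a header on top — a door frame. The left jamb is 40 mm wide at x = 0; the right jamb starts at x = 819. The clear opening is 819 − 40 = 779 mm.


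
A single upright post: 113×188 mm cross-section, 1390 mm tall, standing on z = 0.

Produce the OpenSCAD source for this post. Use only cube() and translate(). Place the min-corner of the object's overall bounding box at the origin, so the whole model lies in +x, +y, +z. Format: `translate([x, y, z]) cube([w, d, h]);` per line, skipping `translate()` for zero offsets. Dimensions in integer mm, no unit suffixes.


cube([113, 188, 1390]);


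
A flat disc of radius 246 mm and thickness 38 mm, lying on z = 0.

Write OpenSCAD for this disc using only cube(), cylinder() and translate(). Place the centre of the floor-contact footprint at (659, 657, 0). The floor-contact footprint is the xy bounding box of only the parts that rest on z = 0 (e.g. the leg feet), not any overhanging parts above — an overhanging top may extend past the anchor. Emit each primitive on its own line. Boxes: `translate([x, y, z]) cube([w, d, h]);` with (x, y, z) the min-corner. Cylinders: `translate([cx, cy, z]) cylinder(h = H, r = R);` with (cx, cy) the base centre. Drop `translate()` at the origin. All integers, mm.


translate([659, 657, 0]) cylinder(h = 38, r = 246);


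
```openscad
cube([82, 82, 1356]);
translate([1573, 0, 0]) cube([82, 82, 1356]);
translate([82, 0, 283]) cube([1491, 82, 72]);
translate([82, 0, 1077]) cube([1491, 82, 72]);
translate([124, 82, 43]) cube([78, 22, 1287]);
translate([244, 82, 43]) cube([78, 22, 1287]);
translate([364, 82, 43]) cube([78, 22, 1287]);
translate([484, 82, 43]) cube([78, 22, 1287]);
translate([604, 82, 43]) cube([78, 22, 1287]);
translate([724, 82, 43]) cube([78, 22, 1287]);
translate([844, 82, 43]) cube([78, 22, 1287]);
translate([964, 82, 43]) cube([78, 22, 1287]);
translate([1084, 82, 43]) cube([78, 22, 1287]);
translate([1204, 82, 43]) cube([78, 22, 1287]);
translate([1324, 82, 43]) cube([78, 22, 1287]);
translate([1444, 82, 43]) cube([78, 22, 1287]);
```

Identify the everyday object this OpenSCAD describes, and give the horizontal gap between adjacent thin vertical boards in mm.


A fence section. The picket gap is 42 mm.

Two posts, two rails, 12 pickets — a fence section. Span 1491 mm holds 12 pickets of 78 mm with 13 equal gaps: ⌊(1491 − 12·78) / 13⌋ = 42 mm.


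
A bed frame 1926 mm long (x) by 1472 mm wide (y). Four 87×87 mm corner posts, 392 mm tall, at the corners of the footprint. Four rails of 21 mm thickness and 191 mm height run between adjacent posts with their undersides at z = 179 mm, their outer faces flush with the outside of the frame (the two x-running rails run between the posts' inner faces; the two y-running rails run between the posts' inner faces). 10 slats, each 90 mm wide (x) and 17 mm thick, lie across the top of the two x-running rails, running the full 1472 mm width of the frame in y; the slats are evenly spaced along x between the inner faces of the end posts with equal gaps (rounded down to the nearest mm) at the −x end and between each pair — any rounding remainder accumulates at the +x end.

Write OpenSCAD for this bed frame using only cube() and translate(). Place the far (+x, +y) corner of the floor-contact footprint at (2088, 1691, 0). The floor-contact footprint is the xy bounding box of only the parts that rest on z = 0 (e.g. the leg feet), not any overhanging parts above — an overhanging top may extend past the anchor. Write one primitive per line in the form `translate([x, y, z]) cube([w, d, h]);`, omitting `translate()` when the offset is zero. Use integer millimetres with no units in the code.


// slat z = rail_z + rail_h = 179 + 191 = 370
// slat gap = ⌊(1752 − 10·90) / 11⌋ = 77
translate([162, 219, 0]) cube([87, 87, 392]);
translate([162, 1604, 0]) cube([87, 87, 392]);
translate([2001, 219, 0]) cube([87, 87, 392]);
translate([2001, 1604, 0]) cube([87, 87, 392]);
translate([249, 219, 179]) cube([1752, 21, 191]);
translate([249, 1670, 179]) cube([1752, 21, 191]);
translate([162, 306, 179]) cube([21, 1298, 191]);
translate([2067, 306, 179]) cube([21, 1298, 191]);
translate([326, 219, 370]) cube([90, 1472, 17]);
translate([493, 219, 370]) cube([90, 1472, 17]);
translate([660, 219, 370]) cube([90, 1472, 17]);
translate([827, 219, 370]) cube([90, 1472, 17]);
translate([994, 219, 370]) cube([90, 1472, 17]);
translate([1161, 219, 370]) cube([90, 1472, 17]);
translate([1328, 219, 370]) cube([90, 1472, 17]);
translate([1495, 219, 370]) cube([90, 1472, 17]);
translate([1662, 219, 370]) cube([90, 1472, 17]);
translate([1829, 219, 370]) cube([90, 1472, 17]);


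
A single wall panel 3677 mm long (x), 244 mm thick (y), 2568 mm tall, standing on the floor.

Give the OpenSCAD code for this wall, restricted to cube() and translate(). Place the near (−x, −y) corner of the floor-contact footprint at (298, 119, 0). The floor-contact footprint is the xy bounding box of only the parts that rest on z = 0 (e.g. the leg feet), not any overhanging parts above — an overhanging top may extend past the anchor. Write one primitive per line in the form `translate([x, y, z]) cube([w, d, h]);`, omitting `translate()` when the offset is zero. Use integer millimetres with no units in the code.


translate([298, 119, 0]) cube([3677, 244, 2568]);


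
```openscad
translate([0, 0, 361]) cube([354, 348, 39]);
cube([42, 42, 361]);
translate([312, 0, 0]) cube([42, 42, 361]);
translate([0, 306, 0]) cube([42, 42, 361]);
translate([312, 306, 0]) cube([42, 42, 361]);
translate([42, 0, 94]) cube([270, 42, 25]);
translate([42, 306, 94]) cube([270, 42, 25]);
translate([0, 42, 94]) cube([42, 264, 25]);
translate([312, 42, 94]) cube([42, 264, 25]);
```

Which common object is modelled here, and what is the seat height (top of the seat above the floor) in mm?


A stool. The seat height is 400 mm.

A 354×348×39 slab at z = 361 on four corner posts — a stool. The seat top is 361 + 39 = 400 mm.


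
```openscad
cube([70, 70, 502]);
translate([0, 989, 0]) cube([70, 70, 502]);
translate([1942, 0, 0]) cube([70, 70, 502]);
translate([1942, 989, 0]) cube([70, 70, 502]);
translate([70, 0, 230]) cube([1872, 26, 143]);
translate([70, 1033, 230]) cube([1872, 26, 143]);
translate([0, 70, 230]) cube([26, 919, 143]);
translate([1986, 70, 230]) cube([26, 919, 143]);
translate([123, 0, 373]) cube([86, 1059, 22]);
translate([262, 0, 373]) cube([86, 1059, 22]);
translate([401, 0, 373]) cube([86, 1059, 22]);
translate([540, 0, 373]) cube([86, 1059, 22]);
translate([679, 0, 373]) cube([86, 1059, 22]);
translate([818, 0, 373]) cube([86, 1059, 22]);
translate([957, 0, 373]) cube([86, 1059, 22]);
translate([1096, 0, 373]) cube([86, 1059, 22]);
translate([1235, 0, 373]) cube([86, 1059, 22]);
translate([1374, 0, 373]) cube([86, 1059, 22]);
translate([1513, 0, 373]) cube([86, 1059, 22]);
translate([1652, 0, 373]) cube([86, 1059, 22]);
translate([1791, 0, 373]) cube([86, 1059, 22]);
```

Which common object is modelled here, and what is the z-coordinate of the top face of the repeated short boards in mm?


A bed frame. The slat-top height is 395 mm.

Four posts, four rails, and a row of slats — a bed frame. Slats sit on the rails at z = 230 + 143 = 373; with slat thickness 22, the top is 395 mm.


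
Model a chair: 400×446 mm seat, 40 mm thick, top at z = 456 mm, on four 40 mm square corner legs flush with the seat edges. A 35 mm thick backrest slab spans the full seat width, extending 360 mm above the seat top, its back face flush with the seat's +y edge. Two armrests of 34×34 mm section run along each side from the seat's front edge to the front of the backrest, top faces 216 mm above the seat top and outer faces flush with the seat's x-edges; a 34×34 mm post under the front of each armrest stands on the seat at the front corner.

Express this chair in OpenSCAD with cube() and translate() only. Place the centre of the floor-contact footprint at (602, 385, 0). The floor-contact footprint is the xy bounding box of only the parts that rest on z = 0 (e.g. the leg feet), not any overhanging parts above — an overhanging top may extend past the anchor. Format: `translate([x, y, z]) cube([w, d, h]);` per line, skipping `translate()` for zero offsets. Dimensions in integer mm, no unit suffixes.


translate([402, 162, 416]) cube([400, 446, 40]);
translate([402, 162, 0]) cube([40, 40, 416]);
translate([762, 162, 0]) cube([40, 40, 416]);
translate([402, 568, 0]) cube([40, 40, 416]);
translate([762, 568, 0]) cube([40, 40, 416]);
translate([402, 573, 456]) cube([400, 35, 360]);
translate([402, 162, 638]) cube([34, 411, 34]);
translate([768, 162, 638]) cube([34, 411, 34]);
translate([402, 162, 456]) cube([34, 34, 182]);
translate([768, 162, 456]) cube([34, 34, 182]);


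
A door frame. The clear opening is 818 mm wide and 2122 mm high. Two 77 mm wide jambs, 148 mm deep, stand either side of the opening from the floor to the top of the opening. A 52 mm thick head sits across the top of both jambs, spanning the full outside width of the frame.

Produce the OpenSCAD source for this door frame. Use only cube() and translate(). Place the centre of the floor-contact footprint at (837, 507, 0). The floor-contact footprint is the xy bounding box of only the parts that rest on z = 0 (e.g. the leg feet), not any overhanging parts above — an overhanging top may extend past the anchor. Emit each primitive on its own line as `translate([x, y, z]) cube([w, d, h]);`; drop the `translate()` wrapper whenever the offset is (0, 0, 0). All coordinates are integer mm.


translate([351, 433, 0]) cube([77, 148, 2122]);
translate([1246, 433, 0]) cube([77, 148, 2122]);
translate([351, 433, 2122]) cube([972, 148, 52]);


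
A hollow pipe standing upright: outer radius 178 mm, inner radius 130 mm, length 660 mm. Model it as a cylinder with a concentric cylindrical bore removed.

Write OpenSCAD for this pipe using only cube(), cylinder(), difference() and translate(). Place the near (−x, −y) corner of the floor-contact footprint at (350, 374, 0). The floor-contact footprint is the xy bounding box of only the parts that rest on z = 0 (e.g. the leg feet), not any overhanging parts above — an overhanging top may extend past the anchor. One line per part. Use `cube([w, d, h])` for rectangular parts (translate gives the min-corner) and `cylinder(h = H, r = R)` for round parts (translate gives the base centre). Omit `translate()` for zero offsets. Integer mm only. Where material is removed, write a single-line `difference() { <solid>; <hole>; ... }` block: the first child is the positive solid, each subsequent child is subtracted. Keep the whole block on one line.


difference() { translate([528, 552, 0]) cylinder(h = 660, r = 178); translate([528, 552, 0]) cylinder(h = 660, r = 130); }


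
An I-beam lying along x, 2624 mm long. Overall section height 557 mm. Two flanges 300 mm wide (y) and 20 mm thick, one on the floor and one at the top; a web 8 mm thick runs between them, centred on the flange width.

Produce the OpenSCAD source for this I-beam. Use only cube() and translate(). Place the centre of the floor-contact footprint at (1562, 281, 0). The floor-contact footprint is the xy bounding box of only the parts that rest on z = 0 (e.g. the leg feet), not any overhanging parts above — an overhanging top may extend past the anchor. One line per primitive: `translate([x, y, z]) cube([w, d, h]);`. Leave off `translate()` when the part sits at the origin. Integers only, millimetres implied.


translate([250, 131, 0]) cube([2624, 300, 20]);
translate([250, 277, 20]) cube([2624, 8, 517]);
translate([250, 131, 537]) cube([2624, 300, 20]);


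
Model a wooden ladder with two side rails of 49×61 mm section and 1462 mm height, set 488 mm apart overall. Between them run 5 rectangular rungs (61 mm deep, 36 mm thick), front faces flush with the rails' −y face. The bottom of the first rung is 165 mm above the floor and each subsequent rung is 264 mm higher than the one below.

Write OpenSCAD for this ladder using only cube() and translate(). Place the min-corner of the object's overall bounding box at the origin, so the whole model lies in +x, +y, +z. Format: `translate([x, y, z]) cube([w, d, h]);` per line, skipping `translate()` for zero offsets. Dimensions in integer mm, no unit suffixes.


// rung span = 488 - 2*49 = 390
// rung[k] z = 165 + k*264
cube([49, 61, 1462]);
translate([439, 0, 0]) cube([49, 61, 1462]);
translate([49, 0, 165]) cube([390, 61, 36]);
translate([49, 0, 429]) cube([390, 61, 36]);
translate([49, 0, 693]) cube([390, 61, 36]);
translate([49, 0, 957]) cube([390, 61, 36]);
translate([49, 0, 1221]) cube([390, 61, 36]);


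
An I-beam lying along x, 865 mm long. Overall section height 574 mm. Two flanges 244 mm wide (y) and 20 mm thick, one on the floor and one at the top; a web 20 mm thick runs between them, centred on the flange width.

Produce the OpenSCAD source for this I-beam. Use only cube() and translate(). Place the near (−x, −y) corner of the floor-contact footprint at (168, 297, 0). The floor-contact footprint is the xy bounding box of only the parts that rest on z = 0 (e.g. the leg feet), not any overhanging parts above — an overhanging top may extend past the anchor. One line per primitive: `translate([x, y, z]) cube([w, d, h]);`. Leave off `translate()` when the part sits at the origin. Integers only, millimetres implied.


translate([168, 297, 0]) cube([865, 244, 20]);
translate([168, 409, 20]) cube([865, 20, 534]);
translate([168, 297, 554]) cube([865, 244, 20]);


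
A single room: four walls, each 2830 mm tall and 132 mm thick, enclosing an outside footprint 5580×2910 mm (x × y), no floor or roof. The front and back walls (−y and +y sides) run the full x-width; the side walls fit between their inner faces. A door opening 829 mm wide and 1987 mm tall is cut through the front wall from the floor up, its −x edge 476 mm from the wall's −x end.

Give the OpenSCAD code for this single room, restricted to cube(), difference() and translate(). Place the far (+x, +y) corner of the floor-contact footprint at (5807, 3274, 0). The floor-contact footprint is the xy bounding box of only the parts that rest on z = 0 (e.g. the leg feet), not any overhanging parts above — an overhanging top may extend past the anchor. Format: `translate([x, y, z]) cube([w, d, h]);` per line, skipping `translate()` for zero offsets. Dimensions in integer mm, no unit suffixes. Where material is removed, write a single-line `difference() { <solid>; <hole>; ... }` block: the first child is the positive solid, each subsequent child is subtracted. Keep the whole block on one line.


difference() { translate([227, 364, 0]) cube([5580, 132, 2830]); translate([703, 364, 0]) cube([829, 132, 1987]); }
translate([227, 3142, 0]) cube([5580, 132, 2830]);
translate([227, 496, 0]) cube([132, 2646, 2830]);
translate([5675, 496, 0]) cube([132, 2646, 2830]);


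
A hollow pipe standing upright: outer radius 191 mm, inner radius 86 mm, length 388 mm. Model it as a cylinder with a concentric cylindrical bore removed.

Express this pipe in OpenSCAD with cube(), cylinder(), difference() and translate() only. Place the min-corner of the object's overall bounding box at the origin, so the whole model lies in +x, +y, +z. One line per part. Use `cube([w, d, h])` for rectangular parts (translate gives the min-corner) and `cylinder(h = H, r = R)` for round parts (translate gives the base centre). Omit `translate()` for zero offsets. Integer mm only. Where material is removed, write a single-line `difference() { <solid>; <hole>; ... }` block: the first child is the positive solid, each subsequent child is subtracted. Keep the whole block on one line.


difference() { translate([191, 191, 0]) cylinder(h = 388, r = 191); translate([191, 191, 0]) cylinder(h = 388, r = 86); }


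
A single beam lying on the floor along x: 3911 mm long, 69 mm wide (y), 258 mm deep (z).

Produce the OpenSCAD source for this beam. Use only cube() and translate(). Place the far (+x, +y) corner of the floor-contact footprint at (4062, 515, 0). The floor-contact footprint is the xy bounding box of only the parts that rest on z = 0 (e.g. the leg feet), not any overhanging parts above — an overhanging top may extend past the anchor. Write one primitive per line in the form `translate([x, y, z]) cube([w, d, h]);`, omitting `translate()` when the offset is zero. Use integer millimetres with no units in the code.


translate([151, 446, 0]) cube([3911, 69, 258]);


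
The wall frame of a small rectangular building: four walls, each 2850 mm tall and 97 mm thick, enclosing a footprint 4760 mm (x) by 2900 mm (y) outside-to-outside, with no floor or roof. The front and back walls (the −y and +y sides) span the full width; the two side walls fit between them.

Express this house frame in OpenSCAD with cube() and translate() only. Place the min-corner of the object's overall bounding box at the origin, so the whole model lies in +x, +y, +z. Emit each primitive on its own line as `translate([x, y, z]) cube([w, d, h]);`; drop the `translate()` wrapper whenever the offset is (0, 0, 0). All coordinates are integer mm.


cube([4760, 97, 2850]);
translate([0, 2803, 0]) cube([4760, 97, 2850]);
translate([0, 97, 0]) cube([97, 2706, 2850]);
translate([4663, 97, 0]) cube([97, 2706, 2850]);


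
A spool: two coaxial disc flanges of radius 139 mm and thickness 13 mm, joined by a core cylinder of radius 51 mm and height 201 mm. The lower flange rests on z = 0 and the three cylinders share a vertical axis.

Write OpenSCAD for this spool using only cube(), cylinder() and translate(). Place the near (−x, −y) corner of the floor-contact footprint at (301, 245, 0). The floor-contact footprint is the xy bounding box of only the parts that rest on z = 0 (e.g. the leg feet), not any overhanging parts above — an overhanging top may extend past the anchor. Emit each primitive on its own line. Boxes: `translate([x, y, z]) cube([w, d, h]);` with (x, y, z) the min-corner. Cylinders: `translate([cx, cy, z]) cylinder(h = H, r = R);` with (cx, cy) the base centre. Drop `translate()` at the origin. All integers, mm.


translate([440, 384, 0]) cylinder(h = 13, r = 139);
translate([440, 384, 13]) cylinder(h = 201, r = 51);
translate([440, 384, 214]) cylinder(h = 13, r = 139);


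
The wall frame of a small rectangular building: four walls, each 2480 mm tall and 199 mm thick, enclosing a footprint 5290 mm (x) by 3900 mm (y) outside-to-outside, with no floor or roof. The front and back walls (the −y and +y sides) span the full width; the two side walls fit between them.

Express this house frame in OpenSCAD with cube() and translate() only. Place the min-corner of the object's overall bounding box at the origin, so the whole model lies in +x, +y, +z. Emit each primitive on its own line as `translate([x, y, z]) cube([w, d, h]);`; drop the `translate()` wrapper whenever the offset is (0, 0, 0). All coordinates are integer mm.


cube([5290, 199, 2480]);
translate([0, 3701, 0]) cube([5290, 199, 2480]);
translate([0, 199, 0]) cube([199, 3502, 2480]);
translate([5091, 199, 0]) cube([199, 3502, 2480]);


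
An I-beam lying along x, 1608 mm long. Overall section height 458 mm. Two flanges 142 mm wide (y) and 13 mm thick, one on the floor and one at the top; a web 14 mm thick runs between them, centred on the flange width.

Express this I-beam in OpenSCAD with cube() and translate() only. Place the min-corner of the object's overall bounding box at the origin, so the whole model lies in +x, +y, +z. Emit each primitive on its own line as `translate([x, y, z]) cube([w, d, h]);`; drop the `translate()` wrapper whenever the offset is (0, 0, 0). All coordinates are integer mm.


cube([1608, 142, 13]);
translate([0, 64, 13]) cube([1608, 14, 432]);
translate([0, 0, 445]) cube([1608, 142, 13]);


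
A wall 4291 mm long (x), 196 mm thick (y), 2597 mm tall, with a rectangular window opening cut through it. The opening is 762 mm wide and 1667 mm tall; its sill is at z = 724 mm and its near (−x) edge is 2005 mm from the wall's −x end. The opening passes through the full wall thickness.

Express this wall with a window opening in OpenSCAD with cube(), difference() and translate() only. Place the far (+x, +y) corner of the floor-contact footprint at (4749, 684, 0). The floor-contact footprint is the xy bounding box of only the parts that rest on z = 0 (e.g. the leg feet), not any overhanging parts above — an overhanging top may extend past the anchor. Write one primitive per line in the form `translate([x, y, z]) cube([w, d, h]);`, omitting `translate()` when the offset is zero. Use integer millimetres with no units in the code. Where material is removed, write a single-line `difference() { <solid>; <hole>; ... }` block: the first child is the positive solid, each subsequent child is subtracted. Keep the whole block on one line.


difference() { translate([458, 488, 0]) cube([4291, 196, 2597]); translate([2463, 488, 724]) cube([762, 196, 1667]); }


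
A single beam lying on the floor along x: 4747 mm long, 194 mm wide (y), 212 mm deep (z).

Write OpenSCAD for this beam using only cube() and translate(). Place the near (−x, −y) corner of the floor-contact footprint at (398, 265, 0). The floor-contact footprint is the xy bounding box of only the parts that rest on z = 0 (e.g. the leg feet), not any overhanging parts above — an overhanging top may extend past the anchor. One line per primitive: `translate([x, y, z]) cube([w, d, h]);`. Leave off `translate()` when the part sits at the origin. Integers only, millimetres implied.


translate([398, 265, 0]) cube([4747, 194, 212]);


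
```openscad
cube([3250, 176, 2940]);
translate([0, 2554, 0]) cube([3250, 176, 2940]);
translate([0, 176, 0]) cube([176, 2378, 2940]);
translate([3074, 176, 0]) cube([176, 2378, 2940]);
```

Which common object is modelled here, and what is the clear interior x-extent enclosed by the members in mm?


A house (or room) frame. The interior width is 2898 mm.

Four 2940 mm walls enclosing a rectangle with no floor or roof — a room or house frame. Outside width is 3250 mm and wall thickness is 176 mm, so the interior width is 3250 − 2 × 176 = 2898 mm.


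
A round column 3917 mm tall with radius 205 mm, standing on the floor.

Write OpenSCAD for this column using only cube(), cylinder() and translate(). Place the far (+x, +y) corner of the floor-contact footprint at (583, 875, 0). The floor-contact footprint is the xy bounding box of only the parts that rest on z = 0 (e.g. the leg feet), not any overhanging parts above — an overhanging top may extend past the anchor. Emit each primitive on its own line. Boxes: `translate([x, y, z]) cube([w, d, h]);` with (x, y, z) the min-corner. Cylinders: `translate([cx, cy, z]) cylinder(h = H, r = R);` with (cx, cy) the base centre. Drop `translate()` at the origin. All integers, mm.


translate([378, 670, 0]) cylinder(h = 3917, r = 205);


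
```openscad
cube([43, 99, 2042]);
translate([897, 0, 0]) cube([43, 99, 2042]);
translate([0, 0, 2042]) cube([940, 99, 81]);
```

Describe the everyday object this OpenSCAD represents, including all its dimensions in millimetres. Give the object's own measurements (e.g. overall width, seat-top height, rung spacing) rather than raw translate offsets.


A door frame. The clear opening is 854 mm wide and 2042 mm high. Two 43 mm wide jambs, 99 mm deep, stand either side of the opening from the floor to the top of the opening. A 81 mm thick head sits across the top of both jambs, spanning the full outside width of the frame.


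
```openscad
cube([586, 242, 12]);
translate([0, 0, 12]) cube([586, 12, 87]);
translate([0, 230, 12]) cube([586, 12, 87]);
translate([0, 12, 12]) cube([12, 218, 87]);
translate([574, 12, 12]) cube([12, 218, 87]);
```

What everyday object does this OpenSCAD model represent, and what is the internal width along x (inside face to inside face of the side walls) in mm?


An open box. The internal width is 562 mm.

A 586×242 base slab with four walls standing on it — an open box. The base is 586 mm wide and the walls are 12 mm thick, so the internal width is 586 − 2 × 12 = 562 mm.


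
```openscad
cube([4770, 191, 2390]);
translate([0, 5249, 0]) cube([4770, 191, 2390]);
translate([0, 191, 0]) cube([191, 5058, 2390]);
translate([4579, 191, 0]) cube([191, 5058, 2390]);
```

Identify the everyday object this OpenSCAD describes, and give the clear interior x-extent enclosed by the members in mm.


A house (or room) frame. The interior width is 4388 mm.

Four 2390 mm walls enclosing a rectangle with no floor or roof — a room or house frame. Outside width is 4770 mm and wall thickness is 191 mm, so the interior width is 4770 − 2 × 191 = 4388 mm.


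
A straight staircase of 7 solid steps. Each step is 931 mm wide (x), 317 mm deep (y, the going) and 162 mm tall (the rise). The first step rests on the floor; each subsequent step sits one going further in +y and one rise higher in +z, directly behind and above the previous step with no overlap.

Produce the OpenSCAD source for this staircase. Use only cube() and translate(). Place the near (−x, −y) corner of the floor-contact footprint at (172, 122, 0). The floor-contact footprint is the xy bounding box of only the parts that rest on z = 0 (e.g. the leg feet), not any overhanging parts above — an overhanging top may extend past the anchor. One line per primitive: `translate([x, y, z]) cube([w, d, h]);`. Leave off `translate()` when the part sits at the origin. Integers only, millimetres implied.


translate([172, 122, 0]) cube([931, 317, 162]);
translate([172, 439, 162]) cube([931, 317, 162]);
translate([172, 756, 324]) cube([931, 317, 162]);
translate([172, 1073, 486]) cube([931, 317, 162]);
translate([172, 1390, 648]) cube([931, 317, 162]);
translate([172, 1707, 810]) cube([931, 317, 162]);
translate([172, 2024, 972]) cube([931, 317, 162]);


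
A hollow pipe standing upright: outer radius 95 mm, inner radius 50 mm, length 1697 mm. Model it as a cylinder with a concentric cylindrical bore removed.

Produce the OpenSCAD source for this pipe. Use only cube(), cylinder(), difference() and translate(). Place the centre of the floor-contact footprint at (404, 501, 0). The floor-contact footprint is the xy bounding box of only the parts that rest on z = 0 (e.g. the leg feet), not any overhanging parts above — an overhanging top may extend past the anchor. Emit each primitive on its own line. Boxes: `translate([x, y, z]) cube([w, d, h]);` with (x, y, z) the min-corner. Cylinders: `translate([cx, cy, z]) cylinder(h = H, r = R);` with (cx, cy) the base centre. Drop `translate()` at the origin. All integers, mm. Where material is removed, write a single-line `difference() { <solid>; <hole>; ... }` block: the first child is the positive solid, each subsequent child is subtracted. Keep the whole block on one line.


difference() { translate([404, 501, 0]) cylinder(h = 1697, r = 95); translate([404, 501, 0]) cylinder(h = 1697, r = 50); }


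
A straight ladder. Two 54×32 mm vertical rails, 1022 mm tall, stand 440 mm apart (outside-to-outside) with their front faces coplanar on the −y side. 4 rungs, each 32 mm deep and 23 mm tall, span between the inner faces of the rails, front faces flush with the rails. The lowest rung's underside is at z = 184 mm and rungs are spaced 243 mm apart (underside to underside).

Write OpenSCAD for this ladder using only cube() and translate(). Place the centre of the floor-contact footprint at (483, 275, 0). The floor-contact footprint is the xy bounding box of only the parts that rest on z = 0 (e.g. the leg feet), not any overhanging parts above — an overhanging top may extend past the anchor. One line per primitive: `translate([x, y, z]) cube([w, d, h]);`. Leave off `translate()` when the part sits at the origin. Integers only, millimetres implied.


translate([263, 259, 0]) cube([54, 32, 1022]);
translate([649, 259, 0]) cube([54, 32, 1022]);
translate([317, 259, 184]) cube([332, 32, 23]);
translate([317, 259, 427]) cube([332, 32, 23]);
translate([317, 259, 670]) cube([332, 32, 23]);
translate([317, 259, 913]) cube([332, 32, 23]);


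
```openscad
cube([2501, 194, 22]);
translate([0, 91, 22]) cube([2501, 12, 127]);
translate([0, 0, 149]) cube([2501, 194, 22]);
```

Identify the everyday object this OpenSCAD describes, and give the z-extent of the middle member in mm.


An I-beam. The web height is 127 mm.

Two wide flanges with a thin centred web — an I-beam. Overall 171 mm minus two 22 mm flanges gives a web of 171 − 2·22 = 127 mm.


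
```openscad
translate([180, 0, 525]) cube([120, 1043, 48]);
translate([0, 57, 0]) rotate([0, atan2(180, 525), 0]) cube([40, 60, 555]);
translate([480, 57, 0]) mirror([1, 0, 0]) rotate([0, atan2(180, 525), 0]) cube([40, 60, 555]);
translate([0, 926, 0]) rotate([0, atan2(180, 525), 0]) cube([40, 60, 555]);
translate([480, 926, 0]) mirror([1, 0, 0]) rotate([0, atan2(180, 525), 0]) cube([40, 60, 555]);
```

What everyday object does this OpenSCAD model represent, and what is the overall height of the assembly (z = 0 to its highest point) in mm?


A sawhorse. The overall height is 573 mm.

A beam across two mirrored pairs of raked legs — a sawhorse. The beam's underside is at z = 525 (matching the legs' vertical rise in atan2(180, 525)) and the beam is 48 mm tall, so its top is at 525 + 48 = 573 mm. The raked legs top out at the beam's underside, so that is the highest point.


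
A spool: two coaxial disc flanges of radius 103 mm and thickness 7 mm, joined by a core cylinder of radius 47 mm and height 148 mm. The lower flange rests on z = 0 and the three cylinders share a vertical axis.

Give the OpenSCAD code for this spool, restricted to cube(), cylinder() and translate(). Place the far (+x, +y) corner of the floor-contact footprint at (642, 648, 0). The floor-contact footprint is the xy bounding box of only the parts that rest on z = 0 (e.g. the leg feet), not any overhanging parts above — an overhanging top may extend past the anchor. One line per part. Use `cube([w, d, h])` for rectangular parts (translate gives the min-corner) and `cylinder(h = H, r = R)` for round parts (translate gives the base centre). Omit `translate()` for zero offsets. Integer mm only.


translate([539, 545, 0]) cylinder(h = 7, r = 103);
translate([539, 545, 7]) cylinder(h = 148, r = 47);
translate([539, 545, 155]) cylinder(h = 7, r = 103);
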